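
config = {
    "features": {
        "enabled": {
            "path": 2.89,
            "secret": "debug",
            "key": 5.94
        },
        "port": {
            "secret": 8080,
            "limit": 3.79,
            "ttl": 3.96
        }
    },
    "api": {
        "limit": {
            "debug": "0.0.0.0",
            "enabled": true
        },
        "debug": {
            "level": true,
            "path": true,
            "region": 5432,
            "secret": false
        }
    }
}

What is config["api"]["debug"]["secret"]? False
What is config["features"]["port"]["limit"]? 3.79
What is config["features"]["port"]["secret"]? 8080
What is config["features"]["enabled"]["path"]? 2.89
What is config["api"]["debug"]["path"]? True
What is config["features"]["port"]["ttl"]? 3.96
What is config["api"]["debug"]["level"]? True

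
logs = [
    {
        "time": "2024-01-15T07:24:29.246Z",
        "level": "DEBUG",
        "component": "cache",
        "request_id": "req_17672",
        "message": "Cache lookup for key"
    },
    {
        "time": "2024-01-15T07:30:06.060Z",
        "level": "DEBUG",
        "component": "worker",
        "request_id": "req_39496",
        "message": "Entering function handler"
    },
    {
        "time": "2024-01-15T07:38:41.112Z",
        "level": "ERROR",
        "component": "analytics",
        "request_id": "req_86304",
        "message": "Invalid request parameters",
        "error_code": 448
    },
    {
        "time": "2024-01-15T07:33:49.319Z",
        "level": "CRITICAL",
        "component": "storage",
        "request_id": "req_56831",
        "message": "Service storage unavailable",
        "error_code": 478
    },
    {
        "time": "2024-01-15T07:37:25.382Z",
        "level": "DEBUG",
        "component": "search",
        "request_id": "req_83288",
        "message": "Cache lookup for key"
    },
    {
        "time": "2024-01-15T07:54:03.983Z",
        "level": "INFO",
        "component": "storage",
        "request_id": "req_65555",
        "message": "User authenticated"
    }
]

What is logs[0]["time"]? "2024-01-15T07:24:29.246Z"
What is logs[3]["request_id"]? "req_56831"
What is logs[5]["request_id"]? "req_65555"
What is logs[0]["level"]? "DEBUG"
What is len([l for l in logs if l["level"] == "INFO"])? 1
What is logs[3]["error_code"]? 478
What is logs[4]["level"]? "DEBUG"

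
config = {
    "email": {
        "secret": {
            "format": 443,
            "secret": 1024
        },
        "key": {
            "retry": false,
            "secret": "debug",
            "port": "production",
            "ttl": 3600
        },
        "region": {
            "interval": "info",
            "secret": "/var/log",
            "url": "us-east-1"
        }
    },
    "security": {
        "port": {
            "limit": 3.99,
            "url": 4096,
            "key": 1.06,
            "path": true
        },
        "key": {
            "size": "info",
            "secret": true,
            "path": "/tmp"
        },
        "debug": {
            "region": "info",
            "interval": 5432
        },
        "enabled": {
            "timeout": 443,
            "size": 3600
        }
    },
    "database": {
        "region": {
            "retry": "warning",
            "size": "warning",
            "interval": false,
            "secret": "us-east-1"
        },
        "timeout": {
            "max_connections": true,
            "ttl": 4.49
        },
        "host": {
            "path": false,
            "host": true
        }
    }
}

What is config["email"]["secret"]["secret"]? 1024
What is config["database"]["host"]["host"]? True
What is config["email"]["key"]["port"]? "production"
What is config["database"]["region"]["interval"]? False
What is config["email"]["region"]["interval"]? "info"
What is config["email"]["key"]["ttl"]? 3600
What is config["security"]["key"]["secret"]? True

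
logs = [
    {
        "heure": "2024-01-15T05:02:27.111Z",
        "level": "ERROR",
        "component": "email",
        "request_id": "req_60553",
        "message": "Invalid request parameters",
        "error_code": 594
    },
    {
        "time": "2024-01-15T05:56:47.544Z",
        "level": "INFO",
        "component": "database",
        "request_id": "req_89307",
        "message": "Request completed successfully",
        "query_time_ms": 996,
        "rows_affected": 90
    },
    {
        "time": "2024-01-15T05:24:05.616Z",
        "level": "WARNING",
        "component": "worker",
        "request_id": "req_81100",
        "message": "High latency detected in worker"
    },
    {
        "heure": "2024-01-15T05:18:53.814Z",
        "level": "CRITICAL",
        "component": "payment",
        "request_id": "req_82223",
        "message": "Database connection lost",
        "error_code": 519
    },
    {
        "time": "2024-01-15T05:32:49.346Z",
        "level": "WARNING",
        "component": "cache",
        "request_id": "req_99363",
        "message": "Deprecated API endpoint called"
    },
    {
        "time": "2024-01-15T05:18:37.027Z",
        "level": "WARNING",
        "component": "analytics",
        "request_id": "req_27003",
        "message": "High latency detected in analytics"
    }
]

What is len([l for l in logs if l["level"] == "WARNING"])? 3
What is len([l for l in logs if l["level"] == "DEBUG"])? 0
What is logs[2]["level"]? "WARNING"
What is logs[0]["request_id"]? "req_60553"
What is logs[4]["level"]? "WARNING"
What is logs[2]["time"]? "2024-01-15T05:24:05.616Z"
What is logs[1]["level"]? "INFO"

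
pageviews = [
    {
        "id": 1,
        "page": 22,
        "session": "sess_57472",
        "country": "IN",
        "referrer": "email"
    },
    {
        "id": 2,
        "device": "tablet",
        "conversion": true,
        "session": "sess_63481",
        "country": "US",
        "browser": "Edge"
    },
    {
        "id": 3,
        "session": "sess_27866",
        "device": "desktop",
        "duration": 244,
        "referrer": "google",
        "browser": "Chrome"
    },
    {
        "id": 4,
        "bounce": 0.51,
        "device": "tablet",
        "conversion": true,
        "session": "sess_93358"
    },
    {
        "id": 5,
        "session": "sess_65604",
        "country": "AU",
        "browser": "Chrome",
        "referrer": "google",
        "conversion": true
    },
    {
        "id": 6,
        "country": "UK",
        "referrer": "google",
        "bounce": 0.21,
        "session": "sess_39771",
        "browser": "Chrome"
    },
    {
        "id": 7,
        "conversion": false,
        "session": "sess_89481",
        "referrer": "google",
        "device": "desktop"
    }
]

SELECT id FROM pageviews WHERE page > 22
[]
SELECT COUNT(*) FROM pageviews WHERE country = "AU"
1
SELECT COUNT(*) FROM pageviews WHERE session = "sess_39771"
1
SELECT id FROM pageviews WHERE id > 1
[2, 3, 4, 5, 6, 7]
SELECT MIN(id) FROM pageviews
1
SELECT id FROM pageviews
[1, 2, 3, 4, 5, 6, 7]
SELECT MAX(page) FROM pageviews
22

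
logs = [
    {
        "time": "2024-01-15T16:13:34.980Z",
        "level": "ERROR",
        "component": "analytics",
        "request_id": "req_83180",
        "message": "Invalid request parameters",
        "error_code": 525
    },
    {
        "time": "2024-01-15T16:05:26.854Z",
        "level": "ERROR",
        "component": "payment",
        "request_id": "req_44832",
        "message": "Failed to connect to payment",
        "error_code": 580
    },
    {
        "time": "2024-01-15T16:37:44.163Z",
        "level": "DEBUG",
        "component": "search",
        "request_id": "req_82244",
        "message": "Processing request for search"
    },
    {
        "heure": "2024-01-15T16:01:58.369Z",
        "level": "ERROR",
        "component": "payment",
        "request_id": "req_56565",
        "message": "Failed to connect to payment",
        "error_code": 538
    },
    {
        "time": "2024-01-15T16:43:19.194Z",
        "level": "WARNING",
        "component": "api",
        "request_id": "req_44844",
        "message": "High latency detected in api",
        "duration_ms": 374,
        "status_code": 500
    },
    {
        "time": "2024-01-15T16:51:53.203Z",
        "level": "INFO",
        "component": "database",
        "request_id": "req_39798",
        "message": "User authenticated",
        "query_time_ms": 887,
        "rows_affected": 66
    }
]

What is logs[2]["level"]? "DEBUG"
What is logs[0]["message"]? "Invalid request parameters"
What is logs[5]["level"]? "INFO"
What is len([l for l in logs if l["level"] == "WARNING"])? 1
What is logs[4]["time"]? "2024-01-15T16:43:19.194Z"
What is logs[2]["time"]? "2024-01-15T16:37:44.163Z"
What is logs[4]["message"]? "High latency detected in api"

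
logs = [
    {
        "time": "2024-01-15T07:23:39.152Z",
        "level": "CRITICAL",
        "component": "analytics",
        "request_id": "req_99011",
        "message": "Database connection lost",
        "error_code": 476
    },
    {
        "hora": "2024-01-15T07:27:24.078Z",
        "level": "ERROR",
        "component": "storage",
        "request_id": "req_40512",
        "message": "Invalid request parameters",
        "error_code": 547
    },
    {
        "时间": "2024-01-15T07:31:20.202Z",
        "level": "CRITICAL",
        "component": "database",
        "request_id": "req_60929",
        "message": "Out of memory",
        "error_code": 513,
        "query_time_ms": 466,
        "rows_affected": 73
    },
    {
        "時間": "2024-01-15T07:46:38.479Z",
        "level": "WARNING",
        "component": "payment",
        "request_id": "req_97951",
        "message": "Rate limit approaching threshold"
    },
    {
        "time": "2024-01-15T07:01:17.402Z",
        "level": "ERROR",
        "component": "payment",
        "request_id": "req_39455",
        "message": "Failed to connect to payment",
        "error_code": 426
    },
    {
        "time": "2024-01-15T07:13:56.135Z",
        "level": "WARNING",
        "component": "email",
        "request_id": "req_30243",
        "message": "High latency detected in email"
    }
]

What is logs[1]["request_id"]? "req_40512"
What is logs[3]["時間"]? "2024-01-15T07:46:38.479Z"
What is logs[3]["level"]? "WARNING"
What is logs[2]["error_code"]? 513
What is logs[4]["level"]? "ERROR"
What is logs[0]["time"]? "2024-01-15T07:23:39.152Z"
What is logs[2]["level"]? "CRITICAL"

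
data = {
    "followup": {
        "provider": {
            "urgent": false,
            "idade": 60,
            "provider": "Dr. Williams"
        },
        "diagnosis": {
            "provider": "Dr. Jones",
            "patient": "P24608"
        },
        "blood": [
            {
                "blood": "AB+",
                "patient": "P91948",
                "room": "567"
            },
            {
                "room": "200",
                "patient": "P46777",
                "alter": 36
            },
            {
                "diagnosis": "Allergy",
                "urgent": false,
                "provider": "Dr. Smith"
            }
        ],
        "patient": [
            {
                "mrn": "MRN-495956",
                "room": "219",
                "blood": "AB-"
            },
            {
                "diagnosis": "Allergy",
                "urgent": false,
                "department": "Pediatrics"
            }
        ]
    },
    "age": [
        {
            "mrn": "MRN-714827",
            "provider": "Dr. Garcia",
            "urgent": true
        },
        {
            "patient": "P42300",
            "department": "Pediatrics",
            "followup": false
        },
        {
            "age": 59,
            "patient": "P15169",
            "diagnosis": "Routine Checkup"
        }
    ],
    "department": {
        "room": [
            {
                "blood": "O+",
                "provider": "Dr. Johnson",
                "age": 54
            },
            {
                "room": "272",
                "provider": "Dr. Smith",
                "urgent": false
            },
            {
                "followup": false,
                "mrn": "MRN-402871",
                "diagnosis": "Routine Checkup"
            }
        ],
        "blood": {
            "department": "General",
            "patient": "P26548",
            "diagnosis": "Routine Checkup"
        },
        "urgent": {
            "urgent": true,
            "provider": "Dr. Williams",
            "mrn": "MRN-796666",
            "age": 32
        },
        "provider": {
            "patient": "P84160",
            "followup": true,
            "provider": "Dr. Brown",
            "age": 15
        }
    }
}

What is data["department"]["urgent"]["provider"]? "Dr. Williams"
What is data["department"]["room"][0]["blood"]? "O+"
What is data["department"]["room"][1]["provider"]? "Dr. Smith"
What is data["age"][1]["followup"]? False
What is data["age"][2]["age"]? 59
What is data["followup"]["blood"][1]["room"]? "200"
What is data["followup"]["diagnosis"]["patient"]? "P24608"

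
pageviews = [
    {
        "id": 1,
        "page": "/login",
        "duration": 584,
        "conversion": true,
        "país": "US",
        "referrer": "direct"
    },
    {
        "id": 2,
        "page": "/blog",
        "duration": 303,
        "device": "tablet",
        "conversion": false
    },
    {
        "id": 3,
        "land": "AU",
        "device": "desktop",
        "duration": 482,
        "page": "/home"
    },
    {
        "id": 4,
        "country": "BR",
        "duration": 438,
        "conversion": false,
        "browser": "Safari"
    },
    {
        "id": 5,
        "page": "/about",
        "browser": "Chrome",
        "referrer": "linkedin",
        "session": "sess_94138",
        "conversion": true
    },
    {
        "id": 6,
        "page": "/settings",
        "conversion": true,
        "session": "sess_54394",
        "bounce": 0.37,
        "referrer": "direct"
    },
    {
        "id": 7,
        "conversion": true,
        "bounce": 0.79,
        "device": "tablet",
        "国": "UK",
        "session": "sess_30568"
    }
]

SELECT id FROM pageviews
[1, 2, 3, 4, 5, 6, 7]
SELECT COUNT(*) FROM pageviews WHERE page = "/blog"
1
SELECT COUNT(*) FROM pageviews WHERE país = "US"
1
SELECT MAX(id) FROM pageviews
7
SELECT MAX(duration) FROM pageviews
584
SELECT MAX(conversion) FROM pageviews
True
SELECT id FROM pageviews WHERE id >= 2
[2, 3, 4, 5, 6, 7]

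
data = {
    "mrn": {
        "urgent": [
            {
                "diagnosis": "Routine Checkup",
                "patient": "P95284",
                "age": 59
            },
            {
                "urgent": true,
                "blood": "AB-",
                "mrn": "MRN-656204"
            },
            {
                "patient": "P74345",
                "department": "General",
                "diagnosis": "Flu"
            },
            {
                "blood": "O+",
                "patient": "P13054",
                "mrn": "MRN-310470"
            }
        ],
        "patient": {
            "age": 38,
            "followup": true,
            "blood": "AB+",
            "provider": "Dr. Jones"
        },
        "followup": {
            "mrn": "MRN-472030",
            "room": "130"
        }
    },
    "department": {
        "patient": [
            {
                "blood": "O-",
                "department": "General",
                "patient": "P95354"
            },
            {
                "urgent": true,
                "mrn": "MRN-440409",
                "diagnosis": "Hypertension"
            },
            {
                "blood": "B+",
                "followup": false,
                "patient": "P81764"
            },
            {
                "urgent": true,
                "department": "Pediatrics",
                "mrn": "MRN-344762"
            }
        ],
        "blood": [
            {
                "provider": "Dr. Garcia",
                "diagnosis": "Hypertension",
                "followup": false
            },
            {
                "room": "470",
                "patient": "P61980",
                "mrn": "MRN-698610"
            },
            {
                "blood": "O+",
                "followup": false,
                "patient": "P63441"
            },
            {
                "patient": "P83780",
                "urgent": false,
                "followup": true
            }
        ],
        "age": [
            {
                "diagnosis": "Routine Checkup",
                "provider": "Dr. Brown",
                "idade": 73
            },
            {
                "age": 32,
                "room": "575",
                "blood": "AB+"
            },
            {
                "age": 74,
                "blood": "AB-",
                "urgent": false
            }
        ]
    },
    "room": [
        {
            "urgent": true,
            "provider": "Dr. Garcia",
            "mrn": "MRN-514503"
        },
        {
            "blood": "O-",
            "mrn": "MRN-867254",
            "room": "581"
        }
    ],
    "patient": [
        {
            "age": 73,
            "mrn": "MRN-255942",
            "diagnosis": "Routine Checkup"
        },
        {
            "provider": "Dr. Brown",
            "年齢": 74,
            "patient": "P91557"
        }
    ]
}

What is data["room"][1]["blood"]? "O-"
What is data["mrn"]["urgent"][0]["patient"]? "P95284"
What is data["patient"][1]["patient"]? "P91557"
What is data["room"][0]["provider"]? "Dr. Garcia"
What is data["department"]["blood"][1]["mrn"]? "MRN-698610"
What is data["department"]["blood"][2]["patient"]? "P63441"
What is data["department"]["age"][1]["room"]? "575"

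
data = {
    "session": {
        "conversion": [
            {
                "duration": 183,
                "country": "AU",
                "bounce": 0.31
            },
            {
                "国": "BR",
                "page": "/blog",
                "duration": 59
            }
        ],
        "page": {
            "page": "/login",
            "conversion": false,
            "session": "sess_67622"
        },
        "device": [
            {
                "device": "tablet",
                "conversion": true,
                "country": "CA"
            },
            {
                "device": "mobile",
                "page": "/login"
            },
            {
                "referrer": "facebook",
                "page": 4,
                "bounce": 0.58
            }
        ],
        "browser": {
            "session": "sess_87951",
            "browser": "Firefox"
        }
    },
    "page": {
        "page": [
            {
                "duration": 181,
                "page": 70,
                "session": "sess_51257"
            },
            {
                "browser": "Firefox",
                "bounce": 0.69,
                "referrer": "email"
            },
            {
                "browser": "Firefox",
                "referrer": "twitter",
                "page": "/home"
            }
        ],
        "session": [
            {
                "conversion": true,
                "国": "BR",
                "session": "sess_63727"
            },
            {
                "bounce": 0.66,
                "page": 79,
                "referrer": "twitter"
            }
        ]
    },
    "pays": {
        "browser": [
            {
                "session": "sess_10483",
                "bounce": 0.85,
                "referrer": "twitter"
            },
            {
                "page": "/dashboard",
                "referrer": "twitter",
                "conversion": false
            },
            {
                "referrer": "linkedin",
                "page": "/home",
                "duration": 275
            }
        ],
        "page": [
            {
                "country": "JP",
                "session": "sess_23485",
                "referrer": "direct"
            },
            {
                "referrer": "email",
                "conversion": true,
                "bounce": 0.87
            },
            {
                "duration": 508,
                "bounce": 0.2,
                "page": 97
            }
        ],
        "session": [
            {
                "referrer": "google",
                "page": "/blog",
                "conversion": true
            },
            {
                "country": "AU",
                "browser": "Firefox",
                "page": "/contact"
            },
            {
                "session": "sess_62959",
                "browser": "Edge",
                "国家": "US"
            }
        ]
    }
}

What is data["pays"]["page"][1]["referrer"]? "email"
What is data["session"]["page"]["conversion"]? False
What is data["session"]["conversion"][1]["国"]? "BR"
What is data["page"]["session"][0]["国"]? "BR"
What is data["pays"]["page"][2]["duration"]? 508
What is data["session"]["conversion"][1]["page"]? "/blog"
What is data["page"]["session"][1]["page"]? 79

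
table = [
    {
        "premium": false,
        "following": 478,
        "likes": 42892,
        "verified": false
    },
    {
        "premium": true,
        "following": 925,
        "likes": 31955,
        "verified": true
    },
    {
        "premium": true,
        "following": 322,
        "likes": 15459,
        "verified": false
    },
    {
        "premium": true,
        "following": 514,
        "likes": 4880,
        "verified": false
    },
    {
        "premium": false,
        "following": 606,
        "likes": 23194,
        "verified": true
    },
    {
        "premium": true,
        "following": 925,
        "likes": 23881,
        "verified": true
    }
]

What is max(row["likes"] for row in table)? 42892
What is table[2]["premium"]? True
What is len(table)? 6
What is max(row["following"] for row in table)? 925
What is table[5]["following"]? 925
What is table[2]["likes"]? 15459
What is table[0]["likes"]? 42892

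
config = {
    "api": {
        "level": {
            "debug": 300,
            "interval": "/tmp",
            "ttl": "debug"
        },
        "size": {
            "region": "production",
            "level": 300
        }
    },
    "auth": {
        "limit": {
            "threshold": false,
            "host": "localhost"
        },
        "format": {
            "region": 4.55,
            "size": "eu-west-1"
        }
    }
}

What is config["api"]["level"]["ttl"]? "debug"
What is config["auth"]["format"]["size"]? "eu-west-1"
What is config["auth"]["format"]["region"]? 4.55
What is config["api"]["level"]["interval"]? "/tmp"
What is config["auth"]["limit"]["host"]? "localhost"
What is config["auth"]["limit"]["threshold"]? False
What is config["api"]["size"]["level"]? 300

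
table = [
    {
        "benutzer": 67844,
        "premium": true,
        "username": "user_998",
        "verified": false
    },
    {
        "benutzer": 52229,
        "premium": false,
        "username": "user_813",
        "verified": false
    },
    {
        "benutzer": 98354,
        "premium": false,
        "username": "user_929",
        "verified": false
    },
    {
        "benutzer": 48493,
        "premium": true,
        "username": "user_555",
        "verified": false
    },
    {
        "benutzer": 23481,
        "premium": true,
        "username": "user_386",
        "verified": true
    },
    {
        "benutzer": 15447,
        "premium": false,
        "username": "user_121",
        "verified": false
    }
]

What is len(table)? 6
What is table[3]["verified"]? False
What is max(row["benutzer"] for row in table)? 98354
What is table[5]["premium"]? False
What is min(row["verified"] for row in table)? False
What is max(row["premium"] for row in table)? True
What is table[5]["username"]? "user_121"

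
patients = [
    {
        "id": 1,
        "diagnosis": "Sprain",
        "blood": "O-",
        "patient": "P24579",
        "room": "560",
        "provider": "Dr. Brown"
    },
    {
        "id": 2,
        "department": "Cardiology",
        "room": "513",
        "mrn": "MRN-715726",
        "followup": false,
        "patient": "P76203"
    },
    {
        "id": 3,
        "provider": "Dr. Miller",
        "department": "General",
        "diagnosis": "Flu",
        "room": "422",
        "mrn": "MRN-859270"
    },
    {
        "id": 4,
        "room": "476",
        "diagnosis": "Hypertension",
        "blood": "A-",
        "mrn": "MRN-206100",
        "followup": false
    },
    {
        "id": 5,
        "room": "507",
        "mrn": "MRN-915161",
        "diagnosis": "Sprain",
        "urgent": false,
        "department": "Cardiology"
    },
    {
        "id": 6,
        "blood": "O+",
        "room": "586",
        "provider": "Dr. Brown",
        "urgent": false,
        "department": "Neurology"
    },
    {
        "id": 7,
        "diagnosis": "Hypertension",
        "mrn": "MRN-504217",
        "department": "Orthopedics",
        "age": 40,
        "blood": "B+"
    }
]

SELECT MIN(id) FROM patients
1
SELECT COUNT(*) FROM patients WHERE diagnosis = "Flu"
1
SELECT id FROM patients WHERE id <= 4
[1, 2, 3, 4]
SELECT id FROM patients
[1, 2, 3, 4, 5, 6, 7]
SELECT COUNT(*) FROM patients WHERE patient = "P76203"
1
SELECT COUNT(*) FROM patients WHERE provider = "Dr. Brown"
2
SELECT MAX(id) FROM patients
7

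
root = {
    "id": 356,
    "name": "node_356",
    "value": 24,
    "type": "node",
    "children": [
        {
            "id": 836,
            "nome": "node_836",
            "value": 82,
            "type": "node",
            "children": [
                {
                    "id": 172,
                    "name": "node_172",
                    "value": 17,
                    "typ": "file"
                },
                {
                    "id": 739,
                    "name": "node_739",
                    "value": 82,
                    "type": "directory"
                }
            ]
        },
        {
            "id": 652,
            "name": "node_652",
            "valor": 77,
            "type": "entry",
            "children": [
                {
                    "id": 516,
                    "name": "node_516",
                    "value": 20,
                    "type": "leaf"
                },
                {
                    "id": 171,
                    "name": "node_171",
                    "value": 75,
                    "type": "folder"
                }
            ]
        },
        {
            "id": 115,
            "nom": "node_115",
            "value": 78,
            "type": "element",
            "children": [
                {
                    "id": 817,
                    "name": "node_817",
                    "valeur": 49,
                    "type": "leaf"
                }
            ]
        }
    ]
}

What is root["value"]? 24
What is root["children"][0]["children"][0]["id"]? 172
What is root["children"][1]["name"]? "node_652"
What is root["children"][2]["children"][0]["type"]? "leaf"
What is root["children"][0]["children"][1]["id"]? 739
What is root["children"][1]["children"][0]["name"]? "node_516"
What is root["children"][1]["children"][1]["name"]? "node_171"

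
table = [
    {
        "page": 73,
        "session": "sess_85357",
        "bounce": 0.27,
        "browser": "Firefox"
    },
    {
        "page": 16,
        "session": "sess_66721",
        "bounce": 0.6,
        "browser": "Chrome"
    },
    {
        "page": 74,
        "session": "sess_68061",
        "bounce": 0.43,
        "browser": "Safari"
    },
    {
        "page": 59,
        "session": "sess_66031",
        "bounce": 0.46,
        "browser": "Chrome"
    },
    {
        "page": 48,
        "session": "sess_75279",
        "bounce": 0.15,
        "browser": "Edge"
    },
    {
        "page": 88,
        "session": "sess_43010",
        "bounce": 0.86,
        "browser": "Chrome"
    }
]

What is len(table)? 6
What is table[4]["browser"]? "Edge"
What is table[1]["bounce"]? 0.6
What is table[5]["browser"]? "Chrome"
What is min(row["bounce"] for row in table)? 0.15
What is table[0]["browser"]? "Firefox"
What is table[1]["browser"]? "Chrome"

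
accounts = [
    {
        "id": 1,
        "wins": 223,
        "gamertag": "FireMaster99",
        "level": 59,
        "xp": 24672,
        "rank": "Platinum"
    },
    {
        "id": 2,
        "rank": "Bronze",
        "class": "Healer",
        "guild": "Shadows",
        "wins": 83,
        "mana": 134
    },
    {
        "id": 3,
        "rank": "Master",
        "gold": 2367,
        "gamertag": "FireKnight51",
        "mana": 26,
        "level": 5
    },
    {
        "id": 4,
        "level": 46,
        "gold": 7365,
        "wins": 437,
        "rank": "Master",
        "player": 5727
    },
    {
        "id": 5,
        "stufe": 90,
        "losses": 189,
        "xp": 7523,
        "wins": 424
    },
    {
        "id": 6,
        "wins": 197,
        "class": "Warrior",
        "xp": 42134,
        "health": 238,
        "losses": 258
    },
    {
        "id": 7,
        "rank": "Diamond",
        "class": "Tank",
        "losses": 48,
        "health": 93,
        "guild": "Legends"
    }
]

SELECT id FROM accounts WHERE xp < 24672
[5]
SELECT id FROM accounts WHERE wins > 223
[4, 5]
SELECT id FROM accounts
[1, 2, 3, 4, 5, 6, 7]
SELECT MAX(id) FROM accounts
7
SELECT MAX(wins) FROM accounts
437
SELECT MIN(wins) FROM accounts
83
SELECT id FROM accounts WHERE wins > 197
[1, 4, 5]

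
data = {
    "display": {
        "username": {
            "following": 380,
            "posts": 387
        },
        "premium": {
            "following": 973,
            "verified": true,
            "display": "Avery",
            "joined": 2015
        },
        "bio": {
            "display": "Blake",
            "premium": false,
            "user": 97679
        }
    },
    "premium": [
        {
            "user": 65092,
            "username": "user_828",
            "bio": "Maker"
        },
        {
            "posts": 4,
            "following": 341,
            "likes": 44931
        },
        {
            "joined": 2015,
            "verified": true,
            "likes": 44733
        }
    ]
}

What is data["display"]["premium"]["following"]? 973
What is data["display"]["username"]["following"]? 380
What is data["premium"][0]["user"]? 65092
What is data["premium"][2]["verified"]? True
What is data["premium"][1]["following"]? 341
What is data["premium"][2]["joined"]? 2015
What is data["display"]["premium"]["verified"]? True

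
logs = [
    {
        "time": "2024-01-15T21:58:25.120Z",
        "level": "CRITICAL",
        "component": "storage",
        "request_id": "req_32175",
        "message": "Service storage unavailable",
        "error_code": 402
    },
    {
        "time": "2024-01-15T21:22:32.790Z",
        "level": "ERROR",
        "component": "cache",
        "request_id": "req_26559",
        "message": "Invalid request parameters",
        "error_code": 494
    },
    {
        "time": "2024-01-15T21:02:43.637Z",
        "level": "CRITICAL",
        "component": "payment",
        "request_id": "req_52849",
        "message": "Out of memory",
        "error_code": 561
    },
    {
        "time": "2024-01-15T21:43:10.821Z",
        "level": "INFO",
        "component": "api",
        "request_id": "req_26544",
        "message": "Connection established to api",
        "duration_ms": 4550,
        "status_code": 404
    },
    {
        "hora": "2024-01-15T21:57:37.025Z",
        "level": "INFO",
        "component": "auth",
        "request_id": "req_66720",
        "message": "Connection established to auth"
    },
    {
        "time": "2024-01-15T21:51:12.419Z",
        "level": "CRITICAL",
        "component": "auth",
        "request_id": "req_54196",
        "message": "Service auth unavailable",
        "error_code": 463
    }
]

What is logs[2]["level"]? "CRITICAL"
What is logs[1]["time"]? "2024-01-15T21:22:32.790Z"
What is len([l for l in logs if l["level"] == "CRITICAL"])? 3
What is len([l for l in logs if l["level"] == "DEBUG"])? 0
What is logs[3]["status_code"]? 404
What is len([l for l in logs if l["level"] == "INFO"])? 2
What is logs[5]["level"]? "CRITICAL"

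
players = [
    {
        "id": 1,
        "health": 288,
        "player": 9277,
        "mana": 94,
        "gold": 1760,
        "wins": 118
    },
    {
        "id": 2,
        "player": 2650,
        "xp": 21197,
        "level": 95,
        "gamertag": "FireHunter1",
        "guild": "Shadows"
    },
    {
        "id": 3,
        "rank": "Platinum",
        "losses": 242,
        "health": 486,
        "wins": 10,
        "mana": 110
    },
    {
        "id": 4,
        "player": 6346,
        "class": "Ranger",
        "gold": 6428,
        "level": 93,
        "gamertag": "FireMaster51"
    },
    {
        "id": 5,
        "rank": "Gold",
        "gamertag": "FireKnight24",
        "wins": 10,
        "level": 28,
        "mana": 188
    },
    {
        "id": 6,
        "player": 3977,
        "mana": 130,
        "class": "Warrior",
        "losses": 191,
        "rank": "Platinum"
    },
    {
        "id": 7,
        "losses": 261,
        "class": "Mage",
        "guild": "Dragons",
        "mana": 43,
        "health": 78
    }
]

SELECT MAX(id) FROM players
7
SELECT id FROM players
[1, 2, 3, 4, 5, 6, 7]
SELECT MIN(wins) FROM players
10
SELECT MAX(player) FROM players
9277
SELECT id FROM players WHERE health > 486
[]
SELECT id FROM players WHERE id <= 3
[1, 2, 3]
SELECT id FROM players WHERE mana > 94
[3, 5, 6]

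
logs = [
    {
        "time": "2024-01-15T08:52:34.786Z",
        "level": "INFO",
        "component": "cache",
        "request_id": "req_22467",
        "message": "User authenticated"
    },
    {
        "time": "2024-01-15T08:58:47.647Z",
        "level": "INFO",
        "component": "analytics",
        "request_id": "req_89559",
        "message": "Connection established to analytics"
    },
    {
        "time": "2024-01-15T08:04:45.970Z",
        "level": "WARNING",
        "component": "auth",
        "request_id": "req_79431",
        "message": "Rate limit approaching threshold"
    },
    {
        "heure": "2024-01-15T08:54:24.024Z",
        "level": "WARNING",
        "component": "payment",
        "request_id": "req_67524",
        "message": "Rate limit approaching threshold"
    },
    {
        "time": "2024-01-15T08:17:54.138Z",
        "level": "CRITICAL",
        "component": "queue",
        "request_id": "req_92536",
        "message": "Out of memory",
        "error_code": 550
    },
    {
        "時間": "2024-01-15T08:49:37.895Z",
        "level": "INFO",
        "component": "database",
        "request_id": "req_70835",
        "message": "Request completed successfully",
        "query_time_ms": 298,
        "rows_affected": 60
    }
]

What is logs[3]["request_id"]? "req_67524"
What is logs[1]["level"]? "INFO"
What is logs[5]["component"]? "database"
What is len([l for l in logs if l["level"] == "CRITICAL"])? 1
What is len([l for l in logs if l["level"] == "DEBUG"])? 0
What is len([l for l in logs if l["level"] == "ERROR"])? 0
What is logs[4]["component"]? "queue"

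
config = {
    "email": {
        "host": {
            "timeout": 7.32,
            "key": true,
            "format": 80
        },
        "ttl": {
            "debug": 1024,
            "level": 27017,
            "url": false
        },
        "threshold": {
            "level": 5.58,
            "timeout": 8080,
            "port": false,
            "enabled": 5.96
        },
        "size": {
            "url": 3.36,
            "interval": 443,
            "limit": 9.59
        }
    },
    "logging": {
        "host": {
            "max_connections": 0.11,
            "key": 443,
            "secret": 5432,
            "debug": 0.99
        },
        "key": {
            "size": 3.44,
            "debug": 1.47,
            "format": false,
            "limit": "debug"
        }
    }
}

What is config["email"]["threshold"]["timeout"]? 8080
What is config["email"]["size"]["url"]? 3.36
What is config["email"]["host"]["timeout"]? 7.32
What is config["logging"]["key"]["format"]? False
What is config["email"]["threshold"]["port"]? False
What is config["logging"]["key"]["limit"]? "debug"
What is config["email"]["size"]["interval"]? 443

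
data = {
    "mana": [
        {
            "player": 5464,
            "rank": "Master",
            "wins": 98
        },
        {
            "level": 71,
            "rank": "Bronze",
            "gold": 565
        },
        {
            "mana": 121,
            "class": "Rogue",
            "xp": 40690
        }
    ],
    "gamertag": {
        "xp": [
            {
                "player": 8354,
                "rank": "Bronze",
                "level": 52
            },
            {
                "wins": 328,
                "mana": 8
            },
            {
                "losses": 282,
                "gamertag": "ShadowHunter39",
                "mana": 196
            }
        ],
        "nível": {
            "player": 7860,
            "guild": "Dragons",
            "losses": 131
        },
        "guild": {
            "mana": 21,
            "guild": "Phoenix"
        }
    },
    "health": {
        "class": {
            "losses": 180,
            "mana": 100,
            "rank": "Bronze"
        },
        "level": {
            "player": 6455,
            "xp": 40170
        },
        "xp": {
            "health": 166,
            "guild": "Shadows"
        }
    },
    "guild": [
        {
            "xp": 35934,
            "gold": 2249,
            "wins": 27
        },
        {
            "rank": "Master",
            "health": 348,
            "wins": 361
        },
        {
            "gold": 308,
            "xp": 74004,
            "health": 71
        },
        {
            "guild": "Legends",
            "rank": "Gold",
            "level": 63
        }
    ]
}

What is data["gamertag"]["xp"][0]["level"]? 52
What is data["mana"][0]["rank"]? "Master"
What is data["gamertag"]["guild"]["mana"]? 21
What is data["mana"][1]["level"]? 71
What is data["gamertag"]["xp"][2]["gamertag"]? "ShadowHunter39"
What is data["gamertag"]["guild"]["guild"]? "Phoenix"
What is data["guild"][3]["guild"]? "Legends"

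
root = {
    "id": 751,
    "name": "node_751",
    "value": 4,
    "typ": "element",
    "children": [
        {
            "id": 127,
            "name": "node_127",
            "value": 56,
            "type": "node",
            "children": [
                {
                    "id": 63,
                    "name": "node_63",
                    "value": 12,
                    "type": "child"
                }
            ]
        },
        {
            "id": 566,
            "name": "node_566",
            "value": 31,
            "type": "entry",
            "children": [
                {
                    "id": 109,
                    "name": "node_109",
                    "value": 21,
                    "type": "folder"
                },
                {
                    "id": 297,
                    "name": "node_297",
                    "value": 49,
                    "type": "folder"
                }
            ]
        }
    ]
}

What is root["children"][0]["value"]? 56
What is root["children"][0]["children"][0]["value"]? 12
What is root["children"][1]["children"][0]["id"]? 109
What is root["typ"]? "element"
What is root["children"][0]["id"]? 127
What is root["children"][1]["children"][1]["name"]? "node_297"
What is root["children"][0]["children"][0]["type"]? "child"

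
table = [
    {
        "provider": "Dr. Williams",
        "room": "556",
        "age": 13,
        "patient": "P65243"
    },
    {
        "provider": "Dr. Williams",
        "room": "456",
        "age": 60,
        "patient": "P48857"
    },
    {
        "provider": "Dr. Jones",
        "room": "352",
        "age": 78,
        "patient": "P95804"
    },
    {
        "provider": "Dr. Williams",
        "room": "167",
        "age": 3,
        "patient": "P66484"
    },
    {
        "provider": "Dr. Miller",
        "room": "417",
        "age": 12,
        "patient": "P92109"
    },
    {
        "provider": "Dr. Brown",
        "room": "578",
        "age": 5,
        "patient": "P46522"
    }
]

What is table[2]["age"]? 78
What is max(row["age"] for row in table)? 78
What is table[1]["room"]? "456"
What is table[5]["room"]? "578"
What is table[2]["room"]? "352"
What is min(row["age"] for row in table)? 3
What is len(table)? 6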